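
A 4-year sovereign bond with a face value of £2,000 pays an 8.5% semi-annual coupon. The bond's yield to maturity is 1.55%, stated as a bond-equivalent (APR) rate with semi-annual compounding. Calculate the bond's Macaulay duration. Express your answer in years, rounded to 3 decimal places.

3.542 years

Periodic yield y = 0.00775. Discount each cash flow and weight by its period:
  t   CF        PV=CF/(1+0.00775)^t    t·PV
  1        85.00        84.3463        84.3463
  2        85.00        83.6977       167.3953
  3        85.00        83.0540       249.1620
  4        85.00        82.4153       329.6611
  5        85.00        81.7815       408.9073
  6        85.00        81.1525       486.9152
  7        85.00        80.5284       563.6991
  8     2,085.00     1,960.1243    15,680.9941
  Σ                  2,537.0999    17,971.0804
Price P = Σ PV = 2,537.0999.
Macaulay duration = Σ(t·PV) / P = 17,971.0804 / 2,537.0999 = 7.08332 half-year periods.
In years: 7.08332 / 2 = 3.54166 years.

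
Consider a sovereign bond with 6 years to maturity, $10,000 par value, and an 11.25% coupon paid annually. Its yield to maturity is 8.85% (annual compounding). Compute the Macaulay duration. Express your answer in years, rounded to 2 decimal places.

4.74 years

Periodic yield y = 0.0885. Discount each cash flow and weight by its year:
  t   CF        PV=CF/(1+0.0885)^t    t·PV
  1     1,125.00     1,033.5324     1,033.5324
  2     1,125.00       949.5015     1,899.0030
  3     1,125.00       872.3027     2,616.9081
  4     1,125.00       801.3805     3,205.5221
  5     1,125.00       736.2247     3,681.1233
  6    11,125.00     6,688.5106    40,131.0636
  Σ                 11,081.4524    52,567.1525
Price P = Σ PV = 11,081.4524.
Macaulay duration = Σ(t·PV) / P = 52,567.1525 / 11,081.4524 = 4.74371 years.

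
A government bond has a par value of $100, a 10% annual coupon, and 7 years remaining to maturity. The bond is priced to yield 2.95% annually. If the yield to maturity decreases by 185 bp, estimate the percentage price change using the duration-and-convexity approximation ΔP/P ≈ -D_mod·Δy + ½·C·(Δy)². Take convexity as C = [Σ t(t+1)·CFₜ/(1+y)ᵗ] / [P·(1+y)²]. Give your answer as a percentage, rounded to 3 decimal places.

+10.825%

With y = 0.0295:
  t   CF        PV=CF/(1+0.0295)^t    t·PV        t(t+1)·PV
  1        10.00         9.7135         9.7135          19.4269
  2        10.00         9.4351        18.8702          56.6107
  3        10.00         9.1648        27.4943         109.9771
  4        10.00         8.9021        35.6086         178.0429
  5        10.00         8.6471        43.2353         259.4117
  6        10.00         8.3993        50.3957         352.7696
  7       110.00        89.7446       628.2121       5,025.6965
  Σ                    144.0064       813.5295       6,001.9353
P = 144.0064; D_Mac = 5.64926 yrs; D_mod = 5.48738 yrs; C = 39.32393.
Duration effect: -5.48738 × (-0.0185) = +0.101517
Convexity effect: 0.5 × 39.32393 × (-0.0185)² = +0.0067293
ΔP/P ≈ +0.101517 + 0.0067293 = +0.108246 = +10.8246%.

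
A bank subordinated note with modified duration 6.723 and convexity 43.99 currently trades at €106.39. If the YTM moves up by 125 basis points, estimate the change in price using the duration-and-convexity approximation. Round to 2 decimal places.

Duration effect: -D_mod·Δy = -6.723 × (+0.0125) = -0.0840375
Convexity effect: ½·C·(Δy)² = 0.5 × 43.99 × (0.0125)² = +0.00343671875
ΔP/P ≈ -0.0840375 + 0.00343671875 = -0.08060078125
ΔP ≈ 106.39 × (-0.08060078125) = -8.5751171171875.

-€8.58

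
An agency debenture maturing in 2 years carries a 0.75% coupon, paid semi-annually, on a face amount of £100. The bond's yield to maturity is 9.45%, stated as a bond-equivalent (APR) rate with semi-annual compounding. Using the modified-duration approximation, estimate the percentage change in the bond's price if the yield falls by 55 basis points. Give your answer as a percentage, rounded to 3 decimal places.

Periodic yield y = 0.04725. Modified duration first:
  t   CF        PV=CF/(1+0.04725)^t    t·PV
  1        0.375         0.3581         0.3581
  2        0.375         0.3419         0.6838
  3        0.375         0.3265         0.9795
  4      100.375        83.4496       333.7983
  Σ                     84.4761       335.8197
P = 84.4761; D_Mac = 3.97532 half-year periods = 1.98766 yrs; D_mod = 1.98766/(1+0.04725) = 1.89798 yrs.
ΔP/P ≈ -D_mod · Δy = -1.89798 × (-0.0055) = +0.010439 = +1.0439%.

+1.044%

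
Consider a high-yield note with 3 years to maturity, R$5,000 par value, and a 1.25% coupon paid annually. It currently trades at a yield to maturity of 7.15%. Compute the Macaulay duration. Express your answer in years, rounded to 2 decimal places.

2.96 years

Periodic yield y = 0.0715. Discount each cash flow and weight by its year:
  t   CF        PV=CF/(1+0.0715)^t    t·PV
  1        62.50        58.3294        58.3294
  2        62.50        54.4372       108.8744
  3     5,062.50     4,115.1769    12,345.5307
  Σ                  4,227.9435    12,512.7345
Price P = Σ PV = 4,227.9435.
Macaulay duration = Σ(t·PV) / P = 12,512.7345 / 4,227.9435 = 2.95953 years.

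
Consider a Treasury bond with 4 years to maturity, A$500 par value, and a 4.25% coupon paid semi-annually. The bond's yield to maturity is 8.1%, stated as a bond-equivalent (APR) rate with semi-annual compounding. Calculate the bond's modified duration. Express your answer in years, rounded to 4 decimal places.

3.5521 years

Periodic yield y = 0.0405. First find Macaulay duration:
  t   CF        PV=CF/(1+0.0405)^t    t·PV
  1       10.625        10.2114        10.2114
  2       10.625         9.8140        19.6279
  3       10.625         9.4320        28.2959
  4       10.625         9.0648        36.2594
  5       10.625         8.7120        43.5601
  6       10.625         8.3729        50.2375
  7       10.625         8.0470        56.3290
  8      510.625       371.6768     2,973.4140
  Σ                    435.3309     3,217.9353
P = 435.3309; Macaulay duration = 3,217.9353 / 435.3309 = 7.39193 half-year periods = 3.69596 years.
Modified duration = D_Mac / (1 + y) = 3.69596 / 1.0405 = 3.55210 years.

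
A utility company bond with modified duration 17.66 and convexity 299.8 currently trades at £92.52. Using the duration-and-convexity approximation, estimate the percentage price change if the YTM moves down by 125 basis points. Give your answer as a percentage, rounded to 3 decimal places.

+24.417%

Duration effect: -D_mod·Δy = -17.66 × (-0.0125) = +0.220750
Convexity effect: ½·C·(Δy)² = 0.5 × 299.8 × (-0.0125)² = +0.023421875
ΔP/P ≈ +0.220750 + 0.023421875 = +0.244171875
= +24.4171875%.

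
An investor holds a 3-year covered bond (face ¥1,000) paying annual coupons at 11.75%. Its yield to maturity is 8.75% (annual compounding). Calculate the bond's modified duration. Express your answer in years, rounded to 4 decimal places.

Periodic yield y = 0.0875. First find Macaulay duration:
  t   CF        PV=CF/(1+0.0875)^t    t·PV
  1       117.50       108.0460       108.0460
  2       117.50        99.3526       198.7052
  3     1,117.50       868.8799     2,606.6396
  Σ                  1,076.2785     2,913.3908
P = 1,076.2785; Macaulay duration = 2,913.3908 / 1,076.2785 = 2.70691 years.
Modified duration = D_Mac / (1 + y) = 2.70691 / 1.0875 = 2.48911 years.

2.4891 years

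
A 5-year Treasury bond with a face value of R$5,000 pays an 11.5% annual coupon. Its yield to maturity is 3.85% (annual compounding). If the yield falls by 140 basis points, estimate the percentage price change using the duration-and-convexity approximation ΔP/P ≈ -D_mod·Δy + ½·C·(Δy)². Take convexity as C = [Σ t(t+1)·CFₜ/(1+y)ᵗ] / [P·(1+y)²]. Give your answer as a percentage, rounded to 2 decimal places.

With y = 0.0385:
  t   CF        PV=CF/(1+0.0385)^t    t·PV        t(t+1)·PV
  1       575.00       553.6832       553.6832       1,107.3664
  2       575.00       533.1567     1,066.3133       3,198.9400
  3       575.00       513.3911     1,540.1733       6,160.6933
  4       575.00       494.3583     1,977.4333       9,887.1663
  5     5,575.00     4,615.4321    23,077.1606     138,462.9634
  Σ                  6,710.0214    28,214.7637     158,817.1293
P = 6,710.0214; D_Mac = 4.20487 yrs; D_mod = 4.04898 yrs; C = 21.94626.
Duration effect: -4.04898 × (-0.014) = +0.056686
Convexity effect: 0.5 × 21.94626 × (-0.014)² = +0.0021507
ΔP/P ≈ +0.056686 + 0.0021507 = +0.058837 = +5.8837%.

+5.88%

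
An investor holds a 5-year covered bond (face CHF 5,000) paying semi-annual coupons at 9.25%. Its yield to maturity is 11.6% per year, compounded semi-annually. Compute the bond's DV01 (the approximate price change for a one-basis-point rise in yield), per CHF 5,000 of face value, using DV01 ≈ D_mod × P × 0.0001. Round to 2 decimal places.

Periodic yield y = 0.058.
  t   CF        PV=CF/(1+0.058)^t    t·PV
  1       231.25       218.5728       218.5728
  2       231.25       206.5905       413.1811
  3       231.25       195.2651       585.7954
  4       231.25       184.5606       738.2425
  5       231.25       174.4429       872.2147
  6       231.25       164.8799       989.2794
  7       231.25       155.8411     1,090.8879
  8       231.25       147.2978     1,178.3828
  9       231.25       139.2229     1,253.0063
  10    5,231.25     2,976.7941    29,767.9411
  Σ                  4,563.4679    37,107.5040
P = 4,563.4679; D_Mac = 8.13143 half-year periods = 4.06571 yrs; D_mod = 3.84283 yrs.
DV01 ≈ 3.84283 × 4,563.4679 × 0.0001 = 1.753663.

CHF 1.75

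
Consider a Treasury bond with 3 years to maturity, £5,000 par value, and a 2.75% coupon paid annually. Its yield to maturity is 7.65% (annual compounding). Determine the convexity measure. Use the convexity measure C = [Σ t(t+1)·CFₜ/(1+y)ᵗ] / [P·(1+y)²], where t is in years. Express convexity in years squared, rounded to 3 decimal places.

With y = 0.0765:
  t   CF        PV=CF/(1+0.0765)^t    t·PV        t(t+1)·PV
  1       137.50       127.7288       127.7288         255.4575
  2       137.50       118.6519       237.3038         711.9113
  3     5,137.50     4,118.2218    12,354.6654      49,418.6615
  Σ                  4,364.6024    12,719.6979      50,386.0303
P = 4,364.6024.
Convexity = Σ t(t+1)·PV / [P·(1+y)²] = 50,386.0303 / (4,364.6024 × 1.158852) = 9.96179.

9.962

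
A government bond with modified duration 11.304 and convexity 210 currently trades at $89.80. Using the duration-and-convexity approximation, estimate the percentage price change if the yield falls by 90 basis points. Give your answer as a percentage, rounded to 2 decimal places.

Duration effect: -D_mod·Δy = -11.304 × (-0.009) = +0.101736
Convexity effect: ½·C·(Δy)² = 0.5 × 210 × (-0.009)² = +0.0085050
ΔP/P ≈ +0.101736 + 0.0085050 = +0.110241
= +11.0241%.

+11.02%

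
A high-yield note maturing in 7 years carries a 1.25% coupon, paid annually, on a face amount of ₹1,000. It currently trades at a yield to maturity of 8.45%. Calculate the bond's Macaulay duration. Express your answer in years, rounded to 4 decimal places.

6.6624 years

Periodic yield y = 0.0845. Discount each cash flow and weight by its year:
  t   CF        PV=CF/(1+0.0845)^t    t·PV
  1        12.50        11.5260        11.5260
  2        12.50        10.6280        21.2560
  3        12.50         9.7999        29.3997
  4        12.50         9.0363        36.1453
  5        12.50         8.3322        41.6612
  6        12.50         7.6830        46.0982
  7     1,012.50       573.8365     4,016.8552
  Σ                    630.8420     4,202.9416
Price P = Σ PV = 630.8420.
Macaulay duration = Σ(t·PV) / P = 4,202.9416 / 630.8420 = 6.66243 years.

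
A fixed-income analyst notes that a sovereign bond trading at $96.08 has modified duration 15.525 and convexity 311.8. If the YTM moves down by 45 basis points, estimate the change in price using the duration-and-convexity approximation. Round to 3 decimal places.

+$7.016

Duration effect: -D_mod·Δy = -15.525 × (-0.0045) = +0.0698625
Convexity effect: ½·C·(Δy)² = 0.5 × 311.8 × (-0.0045)² = +0.003156975
ΔP/P ≈ +0.0698625 + 0.003156975 = +0.073019475
ΔP ≈ 96.08 × (+0.073019475) = +7.015711158.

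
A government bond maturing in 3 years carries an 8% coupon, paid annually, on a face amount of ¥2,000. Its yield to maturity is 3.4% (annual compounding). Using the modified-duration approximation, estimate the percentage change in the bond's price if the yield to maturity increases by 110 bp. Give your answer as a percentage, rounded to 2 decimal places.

Periodic yield y = 0.034. Modified duration first:
  t   CF        PV=CF/(1+0.034)^t    t·PV
  1       160.00       154.7389       154.7389
  2       160.00       149.6508       299.3015
  3     2,160.00     1,953.8541     5,861.5624
  Σ                  2,258.2438     6,315.6027
P = 2,258.2438; D_Mac = 2.79669 yrs; D_mod = 2.79669/(1+0.034) = 2.70473 yrs.
ΔP/P ≈ -D_mod · Δy = -2.70473 × (+0.011) = -0.029752 = -2.9752%.

-2.98%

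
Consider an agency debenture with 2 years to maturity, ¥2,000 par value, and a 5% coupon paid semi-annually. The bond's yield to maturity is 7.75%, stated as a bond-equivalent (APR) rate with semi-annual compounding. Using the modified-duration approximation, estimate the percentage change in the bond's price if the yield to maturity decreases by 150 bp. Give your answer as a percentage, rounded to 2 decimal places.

Periodic yield y = 0.03875. Modified duration first:
  t   CF        PV=CF/(1+0.03875)^t    t·PV
  1        50.00        48.1348        48.1348
  2        50.00        46.3391        92.6783
  3        50.00        44.6105       133.8314
  4     2,050.00     1,760.7987     7,043.1949
  Σ                  1,899.8831     7,317.8394
P = 1,899.8831; D_Mac = 3.85173 half-year periods = 1.92587 yrs; D_mod = 1.92587/(1+0.03875) = 1.85402 yrs.
ΔP/P ≈ -D_mod · Δy = -1.85402 × (-0.015) = +0.027810 = +2.7810%.

+2.78%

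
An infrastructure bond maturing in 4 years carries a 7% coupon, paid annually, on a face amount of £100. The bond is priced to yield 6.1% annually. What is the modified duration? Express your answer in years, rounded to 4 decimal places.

Periodic yield y = 0.061. First find Macaulay duration:
  t   CF        PV=CF/(1+0.061)^t    t·PV
  1         7.00         6.5975         6.5975
  2         7.00         6.2182        12.4365
  3         7.00         5.8607        17.5822
  4       107.00        84.4349       337.7398
  Σ                    103.1115       374.3560
P = 103.1115; Macaulay duration = 374.3560 / 103.1115 = 3.63060 years.
Modified duration = D_Mac / (1 + y) = 3.63060 / 1.061 = 3.42186 years.

3.4219 years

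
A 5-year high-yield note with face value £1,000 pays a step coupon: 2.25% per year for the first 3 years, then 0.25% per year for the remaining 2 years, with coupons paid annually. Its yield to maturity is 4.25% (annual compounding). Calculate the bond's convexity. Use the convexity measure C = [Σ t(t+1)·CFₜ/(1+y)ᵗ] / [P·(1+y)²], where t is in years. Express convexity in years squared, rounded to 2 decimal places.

With y = 0.0425:
  t   CF        PV=CF/(1+0.0425)^t    t·PV        t(t+1)·PV
  1        22.50        21.5827        21.5827          43.1655
  2        22.50        20.7029        41.4057         124.2172
  3        22.50        19.8589        59.5766         238.3063
  4         2.50         2.1166         8.4663          42.3317
  5     1,002.50       814.1493     4,070.7466      24,424.4795
  Σ                    878.4104     4,201.7780      24,872.5002
P = 878.4104.
Convexity = Σ t(t+1)·PV / [P·(1+y)²] = 24,872.5002 / (878.4104 × 1.086806) = 26.05373.

26.05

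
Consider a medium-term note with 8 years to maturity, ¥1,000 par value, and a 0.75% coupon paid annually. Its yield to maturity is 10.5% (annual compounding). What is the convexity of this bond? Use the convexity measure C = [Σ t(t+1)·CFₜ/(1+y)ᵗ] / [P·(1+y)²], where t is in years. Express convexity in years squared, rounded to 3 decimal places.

55.869

With y = 0.105:
  t   CF        PV=CF/(1+0.105)^t    t·PV        t(t+1)·PV
  1         7.50         6.7873         6.7873          13.5747
  2         7.50         6.1424        12.2848          36.8543
  3         7.50         5.5587        16.6761          66.7046
  4         7.50         5.0305        20.1220         100.6102
  5         7.50         4.5525        22.7625         136.5750
  6         7.50         4.1199        24.7195         173.0362
  7         7.50         3.7284        26.0990         208.7918
  8     1,007.50       453.2594     3,626.0753      32,634.6776
  Σ                    489.1792     3,755.5265      33,370.8243
P = 489.1792.
Convexity = Σ t(t+1)·PV / [P·(1+y)²] = 33,370.8243 / (489.1792 × 1.221025) = 55.86945.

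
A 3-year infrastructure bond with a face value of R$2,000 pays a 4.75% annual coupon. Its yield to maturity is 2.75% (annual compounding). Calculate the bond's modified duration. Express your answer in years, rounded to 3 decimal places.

Periodic yield y = 0.0275. First find Macaulay duration:
  t   CF        PV=CF/(1+0.0275)^t    t·PV
  1        95.00        92.4574        92.4574
  2        95.00        89.9829       179.9658
  3     2,095.00     1,931.2502     5,793.7505
  Σ                  2,113.6905     6,066.1737
P = 2,113.6905; Macaulay duration = 6,066.1737 / 2,113.6905 = 2.86994 years.
Modified duration = D_Mac / (1 + y) = 2.86994 / 1.0275 = 2.79313 years.

2.793 years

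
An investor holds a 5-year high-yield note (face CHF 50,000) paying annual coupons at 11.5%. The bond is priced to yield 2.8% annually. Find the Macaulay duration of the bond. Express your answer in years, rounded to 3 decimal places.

4.223 years

Periodic yield y = 0.028. Discount each cash flow and weight by its year:
  t   CF        PV=CF/(1+0.028)^t    t·PV
  1     5,750.00     5,593.3852     5,593.3852
  2     5,750.00     5,441.0362    10,882.0724
  3     5,750.00     5,292.8368    15,878.5103
  4     5,750.00     5,148.6739    20,594.6956
  5    55,750.00    48,560.0694   242,800.3468
  Σ                 70,036.0015   295,749.0104
Price P = Σ PV = 70,036.0015.
Macaulay duration = Σ(t·PV) / P = 295,749.0104 / 70,036.0015 = 4.22281 years.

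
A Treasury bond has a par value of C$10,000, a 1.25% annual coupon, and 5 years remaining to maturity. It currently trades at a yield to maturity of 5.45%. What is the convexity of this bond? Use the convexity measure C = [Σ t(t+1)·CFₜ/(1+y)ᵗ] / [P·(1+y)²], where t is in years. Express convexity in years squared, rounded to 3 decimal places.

With y = 0.0545:
  t   CF        PV=CF/(1+0.0545)^t    t·PV        t(t+1)·PV
  1       125.00       118.5396       118.5396         237.0792
  2       125.00       112.4131       224.8262         674.4785
  3       125.00       106.6032       319.8096       1,279.2385
  4       125.00       101.0936       404.3744       2,021.8721
  5    10,125.00     7,765.3692    38,826.8462     232,961.0774
  Σ                  8,204.0187    39,894.3960     237,173.7456
P = 8,204.0187.
Convexity = Σ t(t+1)·PV / [P·(1+y)²] = 237,173.7456 / (8,204.0187 × 1.111970) = 25.99841.

25.998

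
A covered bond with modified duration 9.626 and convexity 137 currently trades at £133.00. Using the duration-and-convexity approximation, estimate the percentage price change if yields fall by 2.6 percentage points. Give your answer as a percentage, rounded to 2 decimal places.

+29.66%

Duration effect: -D_mod·Δy = -9.626 × (-0.026) = +0.250276
Convexity effect: ½·C·(Δy)² = 0.5 × 137 × (-0.026)² = +0.0463060
ΔP/P ≈ +0.250276 + 0.0463060 = +0.296582
= +29.6582%.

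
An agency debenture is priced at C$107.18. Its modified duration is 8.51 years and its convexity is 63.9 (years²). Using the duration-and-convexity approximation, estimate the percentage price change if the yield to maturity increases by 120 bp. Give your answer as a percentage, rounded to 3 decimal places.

Duration effect: -D_mod·Δy = -8.51 × (+0.012) = -0.102120
Convexity effect: ½·C·(Δy)² = 0.5 × 63.9 × (0.012)² = +0.0046008
ΔP/P ≈ -0.102120 + 0.0046008 = -0.0975192
= -9.75192%.

-9.752%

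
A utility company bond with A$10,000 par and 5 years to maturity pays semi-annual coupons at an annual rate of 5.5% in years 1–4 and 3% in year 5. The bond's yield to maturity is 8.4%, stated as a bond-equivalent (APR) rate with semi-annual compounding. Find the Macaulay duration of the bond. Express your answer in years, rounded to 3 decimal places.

Periodic yield y = 0.042. Discount each cash flow and weight by its period:
  t   CF        PV=CF/(1+0.042)^t    t·PV
  1       275.00       263.9155       263.9155
  2       275.00       253.2779       506.5558
  3       275.00       243.0690       729.2069
  4       275.00       233.2716       933.0863
  5       275.00       223.8691     1,119.3454
  6       275.00       214.8456     1,289.0734
  7       275.00       206.1858     1,443.3003
  8       275.00       197.8750     1,583.0001
  9       150.00       103.5814       932.2326
  10   10,150.00     6,726.4954    67,264.9545
  Σ                  8,666.3862    76,064.6707
Price P = Σ PV = 8,666.3862.
Macaulay duration = Σ(t·PV) / P = 76,064.6707 / 8,666.3862 = 8.77698 half-year periods.
In years: 8.77698 / 2 = 4.38849 years.

4.388 years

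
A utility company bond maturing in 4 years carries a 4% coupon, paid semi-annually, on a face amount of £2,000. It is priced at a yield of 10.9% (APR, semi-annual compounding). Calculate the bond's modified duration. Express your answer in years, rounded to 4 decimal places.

Periodic yield y = 0.0545. First find Macaulay duration:
  t   CF        PV=CF/(1+0.0545)^t    t·PV
  1        40.00        37.9327        37.9327
  2        40.00        35.9722        71.9444
  3        40.00        34.1130       102.3391
  4        40.00        32.3500       129.3998
  5        40.00        30.6780       153.3900
  6        40.00        29.0925       174.5548
  7        40.00        27.5889       193.1221
  8     2,040.00     1,334.3123    10,674.4985
  Σ                  1,562.0395    11,537.1813
P = 1,562.0395; Macaulay duration = 11,537.1813 / 1,562.0395 = 7.38597 half-year periods = 3.69299 years.
Modified duration = D_Mac / (1 + y) = 3.69299 / 1.0545 = 3.50212 years.

3.5021 years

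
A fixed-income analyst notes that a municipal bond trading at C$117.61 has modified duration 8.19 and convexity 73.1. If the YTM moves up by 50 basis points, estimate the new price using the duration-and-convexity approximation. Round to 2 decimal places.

Duration effect: -D_mod·Δy = -8.19 × (+0.005) = -0.040950
Convexity effect: ½·C·(Δy)² = 0.5 × 73.1 × (0.005)² = +0.00091375
ΔP/P ≈ -0.040950 + 0.00091375 = -0.04003625
New price ≈ 117.61 × (1 - 0.04003625) = 112.9013366375.

C$112.90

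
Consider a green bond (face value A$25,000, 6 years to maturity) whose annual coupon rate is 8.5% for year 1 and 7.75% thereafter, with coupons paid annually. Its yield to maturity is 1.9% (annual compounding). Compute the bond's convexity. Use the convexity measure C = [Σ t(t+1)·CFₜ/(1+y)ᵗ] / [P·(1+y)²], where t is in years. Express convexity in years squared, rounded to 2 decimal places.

With y = 0.019:
  t   CF        PV=CF/(1+0.019)^t    t·PV        t(t+1)·PV
  1     2,125.00     2,085.3778     2,085.3778       4,170.7556
  2     1,937.50     1,865.9214     3,731.8428      11,195.5283
  3     1,937.50     1,831.1299     5,493.3898      21,973.5591
  4     1,937.50     1,796.9872     7,187.9487      35,939.7433
  5     1,937.50     1,763.4810     8,817.4051      52,904.4308
  6    26,937.50    24,060.9175   144,365.5048   1,010,558.5338
  Σ                 33,403.8148   171,681.4690   1,136,742.5509
P = 33,403.8148.
Convexity = Σ t(t+1)·PV / [P·(1+y)²] = 1,136,742.5509 / (33,403.8148 × 1.038361) = 32.77311.

32.77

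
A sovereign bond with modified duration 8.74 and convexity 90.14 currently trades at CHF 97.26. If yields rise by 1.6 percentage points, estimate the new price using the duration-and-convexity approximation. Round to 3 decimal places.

CHF 84.781

Duration effect: -D_mod·Δy = -8.74 × (+0.016) = -0.139840
Convexity effect: ½·C·(Δy)² = 0.5 × 90.14 × (0.016)² = +0.01153792
ΔP/P ≈ -0.139840 + 0.01153792 = -0.12830208
New price ≈ 97.26 × (1 - 0.12830208) = 84.7813396992.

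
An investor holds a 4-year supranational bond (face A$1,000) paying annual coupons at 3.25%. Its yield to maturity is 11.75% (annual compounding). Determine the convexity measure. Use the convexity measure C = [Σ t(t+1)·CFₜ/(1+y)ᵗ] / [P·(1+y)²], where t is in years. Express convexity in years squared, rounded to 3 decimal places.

14.854

With y = 0.1175:
  t   CF        PV=CF/(1+0.1175)^t    t·PV        t(t+1)·PV
  1        32.50        29.0828        29.0828          58.1655
  2        32.50        26.0249        52.0497         156.1491
  3        32.50        23.2885        69.8654         279.4615
  4     1,032.50       662.0639     2,648.2558      13,241.2788
  Σ                    740.4600     2,799.2536      13,735.0550
P = 740.4600.
Convexity = Σ t(t+1)·PV / [P·(1+y)²] = 13,735.0550 / (740.4600 × 1.248806) = 14.85367.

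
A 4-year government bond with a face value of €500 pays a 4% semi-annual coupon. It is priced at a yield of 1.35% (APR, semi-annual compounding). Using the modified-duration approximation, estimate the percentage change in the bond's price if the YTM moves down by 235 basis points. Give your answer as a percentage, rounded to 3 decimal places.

Periodic yield y = 0.00675. Modified duration first:
  t   CF        PV=CF/(1+0.00675)^t    t·PV
  1        10.00         9.9330         9.9330
  2        10.00         9.8664        19.7327
  3        10.00         9.8002        29.4006
  4        10.00         9.7345        38.9380
  5        10.00         9.6692        48.3461
  6        10.00         9.6044        57.6264
  7        10.00         9.5400        66.7800
  8       510.00       483.2780     3,866.2244
  Σ                    551.4257     4,136.9812
P = 551.4257; D_Mac = 7.50234 half-year periods = 3.75117 yrs; D_mod = 3.75117/(1+0.00675) = 3.72602 yrs.
ΔP/P ≈ -D_mod · Δy = -3.72602 × (-0.0235) = +0.087561 = +8.7561%.

+8.756%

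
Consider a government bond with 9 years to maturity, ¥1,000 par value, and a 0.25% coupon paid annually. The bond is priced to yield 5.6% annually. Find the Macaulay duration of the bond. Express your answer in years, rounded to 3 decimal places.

Periodic yield y = 0.056. Discount each cash flow and weight by its year:
  t   CF        PV=CF/(1+0.056)^t    t·PV
  1         2.50         2.3674         2.3674
  2         2.50         2.2419         4.4838
  3         2.50         2.1230         6.3690
  4         2.50         2.0104         8.0416
  5         2.50         1.9038         9.5190
  6         2.50         1.8028        10.8170
  7         2.50         1.7072        11.9506
  8         2.50         1.6167        12.9336
  9     1,002.50       613.9162     5,525.2461
  Σ                    629.6895     5,591.7281
Price P = Σ PV = 629.6895.
Macaulay duration = Σ(t·PV) / P = 5,591.7281 / 629.6895 = 8.88014 years.

8.880 years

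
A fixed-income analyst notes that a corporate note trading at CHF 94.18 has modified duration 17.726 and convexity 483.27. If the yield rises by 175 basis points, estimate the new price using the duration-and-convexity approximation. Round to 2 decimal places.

Duration effect: -D_mod·Δy = -17.726 × (+0.0175) = -0.310205
Convexity effect: ½·C·(Δy)² = 0.5 × 483.27 × (0.0175)² = +0.07400071875
ΔP/P ≈ -0.310205 + 0.07400071875 = -0.23620428125
New price ≈ 94.18 × (1 - 0.23620428125) = 71.934280791875.

CHF 71.93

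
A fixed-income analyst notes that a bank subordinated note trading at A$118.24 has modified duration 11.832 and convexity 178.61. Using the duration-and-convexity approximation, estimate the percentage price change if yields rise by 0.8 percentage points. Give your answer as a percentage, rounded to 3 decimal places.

Duration effect: -D_mod·Δy = -11.832 × (+0.008) = -0.094656
Convexity effect: ½·C·(Δy)² = 0.5 × 178.61 × (0.008)² = +0.00571552
ΔP/P ≈ -0.094656 + 0.00571552 = -0.08894048
= -8.894048%.

-8.894%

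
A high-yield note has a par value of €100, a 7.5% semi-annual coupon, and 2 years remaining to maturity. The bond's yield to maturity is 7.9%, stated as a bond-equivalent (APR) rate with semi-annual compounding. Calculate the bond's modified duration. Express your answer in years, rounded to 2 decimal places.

1.82 years

Periodic yield y = 0.0395. First find Macaulay duration:
  t   CF        PV=CF/(1+0.0395)^t    t·PV
  1         3.75         3.6075         3.6075
  2         3.75         3.4704         6.9408
  3         3.75         3.3385        10.0156
  4       103.75        88.8567       355.4268
  Σ                     99.2732       375.9908
P = 99.2732; Macaulay duration = 375.9908 / 99.2732 = 3.78744 half-year periods = 1.89372 years.
Modified duration = D_Mac / (1 + y) = 1.89372 / 1.0395 = 1.82176 years.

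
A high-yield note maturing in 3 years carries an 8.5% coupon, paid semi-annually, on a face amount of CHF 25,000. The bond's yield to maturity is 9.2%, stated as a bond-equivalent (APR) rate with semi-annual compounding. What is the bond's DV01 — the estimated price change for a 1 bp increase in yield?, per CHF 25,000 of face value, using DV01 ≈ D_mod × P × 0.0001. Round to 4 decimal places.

CHF 6.3541

Periodic yield y = 0.046.
  t   CF        PV=CF/(1+0.046)^t    t·PV
  1     1,062.50     1,015.7744     1,015.7744
  2     1,062.50       971.1036     1,942.2072
  3     1,062.50       928.3973     2,785.1920
  4     1,062.50       887.5692     3,550.2766
  5     1,062.50       848.5365     4,242.6824
  6    26,062.50    19,898.7578   119,392.5466
  Σ                 24,550.1387   132,928.6792
P = 24,550.1387; D_Mac = 5.41458 half-year periods = 2.70729 yrs; D_mod = 2.58823 yrs.
DV01 ≈ 2.58823 × 24,550.1387 × 0.0001 = 6.354143.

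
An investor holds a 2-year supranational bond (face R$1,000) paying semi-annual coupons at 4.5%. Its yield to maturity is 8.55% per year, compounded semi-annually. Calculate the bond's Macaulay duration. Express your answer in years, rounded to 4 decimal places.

1.9321 years

Periodic yield y = 0.04275. Discount each cash flow and weight by its period:
  t   CF        PV=CF/(1+0.04275)^t    t·PV
  1        22.50        21.5776        21.5776
  2        22.50        20.6929        41.3859
  3        22.50        19.8446        59.5337
  4     1,022.50       864.8535     3,459.4138
  Σ                    926.9685     3,581.9110
Price P = Σ PV = 926.9685.
Macaulay duration = Σ(t·PV) / P = 3,581.9110 / 926.9685 = 3.86411 half-year periods.
In years: 3.86411 / 2 = 1.93206 years.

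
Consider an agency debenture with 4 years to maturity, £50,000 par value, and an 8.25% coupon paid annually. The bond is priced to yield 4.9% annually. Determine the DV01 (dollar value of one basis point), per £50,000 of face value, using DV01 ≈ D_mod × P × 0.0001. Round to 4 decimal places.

£19.1559

Periodic yield y = 0.049.
  t   CF        PV=CF/(1+0.049)^t    t·PV
  1     4,125.00     3,932.3165     3,932.3165
  2     4,125.00     3,748.6335     7,497.2669
  3     4,125.00     3,573.5305    10,720.5914
  4    54,125.00    44,698.8095   178,795.2381
  Σ                 55,953.2899   200,945.4129
P = 55,953.2899; D_Mac = 3.59131 yrs; D_mod = 3.42355 yrs.
DV01 ≈ 3.42355 × 55,953.2899 × 0.0001 = 19.155902.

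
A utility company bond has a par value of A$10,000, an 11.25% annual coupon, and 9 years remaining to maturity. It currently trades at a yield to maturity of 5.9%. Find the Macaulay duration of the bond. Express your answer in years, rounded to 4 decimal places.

6.5345 years

Periodic yield y = 0.059. Discount each cash flow and weight by its year:
  t   CF        PV=CF/(1+0.059)^t    t·PV
  1     1,125.00     1,062.3229     1,062.3229
  2     1,125.00     1,003.1378     2,006.2756
  3     1,125.00       947.2501     2,841.7502
  4     1,125.00       894.4760     3,577.9039
  5     1,125.00       844.6421     4,223.2105
  6     1,125.00       797.5846     4,785.5076
  7     1,125.00       753.1488     5,272.0418
  8     1,125.00       711.1887     5,689.5095
  9    11,125.00     6,641.0443    59,769.3989
  Σ                 13,654.7953    89,227.9209
Price P = Σ PV = 13,654.7953.
Macaulay duration = Σ(t·PV) / P = 89,227.9209 / 13,654.7953 = 6.53455 years.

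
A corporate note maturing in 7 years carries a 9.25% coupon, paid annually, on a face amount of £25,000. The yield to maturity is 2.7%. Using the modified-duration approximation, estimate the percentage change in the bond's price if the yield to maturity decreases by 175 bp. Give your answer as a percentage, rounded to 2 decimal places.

Periodic yield y = 0.027. Modified duration first:
  t   CF        PV=CF/(1+0.027)^t    t·PV
  1     2,312.50     2,251.7040     2,251.7040
  2     2,312.50     2,192.5063     4,385.0126
  3     2,312.50     2,134.8650     6,404.5949
  4     2,312.50     2,078.7390     8,314.9561
  5     2,312.50     2,024.0886    10,120.4431
  6     2,312.50     1,970.8750    11,825.2500
  7    27,312.50    22,665.6589   158,659.6125
  Σ                 35,318.4368   201,961.5731
P = 35,318.4368; D_Mac = 5.71830 yrs; D_mod = 5.71830/(1+0.027) = 5.56797 yrs.
ΔP/P ≈ -D_mod · Δy = -5.56797 × (-0.0175) = +0.097439 = +9.7439%.

+9.74%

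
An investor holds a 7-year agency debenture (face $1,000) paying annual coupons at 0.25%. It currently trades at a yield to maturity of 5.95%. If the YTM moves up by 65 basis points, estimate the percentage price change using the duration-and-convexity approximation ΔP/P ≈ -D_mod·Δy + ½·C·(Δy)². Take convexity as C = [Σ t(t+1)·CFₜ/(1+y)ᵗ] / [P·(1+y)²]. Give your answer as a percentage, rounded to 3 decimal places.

With y = 0.0595:
  t   CF        PV=CF/(1+0.0595)^t    t·PV        t(t+1)·PV
  1         2.50         2.3596         2.3596           4.7192
  2         2.50         2.2271         4.4542          13.3625
  3         2.50         2.1020         6.3061          25.2243
  4         2.50         1.9840         7.9359          39.6795
  5         2.50         1.8726         9.3628          56.1767
  6         2.50         1.7674        10.6044          74.2307
  7     1,002.50       668.9253     4,682.4774      37,459.8195
  Σ                    681.2380     4,723.5004      37,673.2125
P = 681.2380; D_Mac = 6.93370 yrs; D_mod = 6.54431 yrs; C = 49.26425.
Duration effect: -6.54431 × (+0.0065) = -0.042538
Convexity effect: 0.5 × 49.26425 × (0.0065)² = +0.0010407
ΔP/P ≈ -0.042538 + 0.0010407 = -0.041497 = -4.1497%.

-4.150%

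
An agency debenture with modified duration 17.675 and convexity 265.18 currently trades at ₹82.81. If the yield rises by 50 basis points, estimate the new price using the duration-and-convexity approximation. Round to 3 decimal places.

₹75.766

Duration effect: -D_mod·Δy = -17.675 × (+0.005) = -0.088375
Convexity effect: ½·C·(Δy)² = 0.5 × 265.18 × (0.005)² = +0.00331475
ΔP/P ≈ -0.088375 + 0.00331475 = -0.08506025
New price ≈ 82.81 × (1 - 0.08506025) = 75.7661606975.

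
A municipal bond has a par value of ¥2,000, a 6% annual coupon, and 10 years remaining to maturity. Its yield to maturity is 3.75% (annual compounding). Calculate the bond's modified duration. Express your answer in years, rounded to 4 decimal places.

Periodic yield y = 0.0375. First find Macaulay duration:
  t   CF        PV=CF/(1+0.0375)^t    t·PV
  1       120.00       115.6627       115.6627
  2       120.00       111.4821       222.9641
  3       120.00       107.4526       322.3578
  4       120.00       103.5688       414.2751
  5       120.00        99.8253       499.1266
  6       120.00        96.2172       577.3031
  7       120.00        92.7394       649.1761
  8       120.00        89.3874       715.0994
  9       120.00        86.1565       775.4089
  10    2,120.00     1,467.0834    14,670.8341
  Σ                  2,369.5754    18,962.2079
P = 2,369.5754; Macaulay duration = 18,962.2079 / 2,369.5754 = 8.00237 years.
Modified duration = D_Mac / (1 + y) = 8.00237 / 1.0375 = 7.71312 years.

7.7131 years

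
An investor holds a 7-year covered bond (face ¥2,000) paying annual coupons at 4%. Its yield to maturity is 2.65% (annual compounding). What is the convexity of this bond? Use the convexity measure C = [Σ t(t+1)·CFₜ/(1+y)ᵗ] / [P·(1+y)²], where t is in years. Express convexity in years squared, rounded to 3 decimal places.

45.872

With y = 0.0265:
  t   CF        PV=CF/(1+0.0265)^t    t·PV        t(t+1)·PV
  1        80.00        77.9347        77.9347         155.8695
  2        80.00        75.9228       151.8456         455.5367
  3        80.00        73.9628       221.8883         887.5532
  4        80.00        72.0533       288.2134       1,441.0670
  5        80.00        70.1932       350.9661       2,105.7969
  6        80.00        68.3811       410.2868       2,872.0074
  7     2,080.00     1,732.0111    12,124.0774      96,992.6189
  Σ                  2,170.4590    13,625.2122     104,910.4494
P = 2,170.4590.
Convexity = Σ t(t+1)·PV / [P·(1+y)²] = 104,910.4494 / (2,170.4590 × 1.053702) = 45.87217.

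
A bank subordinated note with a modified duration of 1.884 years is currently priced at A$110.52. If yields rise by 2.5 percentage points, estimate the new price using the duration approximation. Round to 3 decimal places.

A$105.315

Duration approximation: ΔP/P ≈ -D_mod · Δy = -1.884 × (+0.025) = -0.047100.
New price ≈ 110.52 × (1 - 0.047100) = 105.314508.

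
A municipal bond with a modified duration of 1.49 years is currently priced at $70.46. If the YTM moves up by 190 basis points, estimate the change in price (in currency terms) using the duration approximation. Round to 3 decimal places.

-$1.995

Duration approximation: ΔP/P ≈ -D_mod · Δy = -1.49 × (+0.019) = -0.028310.
ΔP ≈ 70.46 × (-0.028310) = -1.9947226.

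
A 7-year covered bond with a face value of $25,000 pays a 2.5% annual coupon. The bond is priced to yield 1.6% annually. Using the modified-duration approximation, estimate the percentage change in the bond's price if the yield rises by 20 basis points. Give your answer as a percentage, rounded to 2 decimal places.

-1.28%

Periodic yield y = 0.016. Modified duration first:
  t   CF        PV=CF/(1+0.016)^t    t·PV
  1       625.00       615.1575       615.1575
  2       625.00       605.4700     1,210.9399
  3       625.00       595.9350     1,787.8050
  4       625.00       586.5502     2,346.2008
  5       625.00       577.3132     2,886.5659
  6       625.00       568.2216     3,409.3298
  7    25,625.00    22,930.2040   160,511.4280
  Σ                 26,478.8515   172,767.4270
P = 26,478.8515; D_Mac = 6.52473 yrs; D_mod = 6.52473/(1+0.016) = 6.42198 yrs.
ΔP/P ≈ -D_mod · Δy = -6.42198 × (+0.002) = -0.012844 = -1.2844%.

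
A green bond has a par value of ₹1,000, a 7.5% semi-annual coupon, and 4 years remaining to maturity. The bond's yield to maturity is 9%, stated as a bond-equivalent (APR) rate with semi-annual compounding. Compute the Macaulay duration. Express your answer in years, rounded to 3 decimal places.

Periodic yield y = 0.045. Discount each cash flow and weight by its period:
  t   CF        PV=CF/(1+0.045)^t    t·PV
  1        37.50        35.8852        35.8852
  2        37.50        34.3399        68.6797
  3        37.50        32.8611        98.5834
  4        37.50        31.4461       125.7842
  5        37.50        30.0919       150.4596
  6        37.50        28.7961       172.7765
  7        37.50        27.5561       192.8925
  8     1,037.50       729.5546     5,836.4366
  Σ                    950.5309     6,681.4976
Price P = Σ PV = 950.5309.
Macaulay duration = Σ(t·PV) / P = 6,681.4976 / 950.5309 = 7.02923 half-year periods.
In years: 7.02923 / 2 = 3.51461 years.

3.515 years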